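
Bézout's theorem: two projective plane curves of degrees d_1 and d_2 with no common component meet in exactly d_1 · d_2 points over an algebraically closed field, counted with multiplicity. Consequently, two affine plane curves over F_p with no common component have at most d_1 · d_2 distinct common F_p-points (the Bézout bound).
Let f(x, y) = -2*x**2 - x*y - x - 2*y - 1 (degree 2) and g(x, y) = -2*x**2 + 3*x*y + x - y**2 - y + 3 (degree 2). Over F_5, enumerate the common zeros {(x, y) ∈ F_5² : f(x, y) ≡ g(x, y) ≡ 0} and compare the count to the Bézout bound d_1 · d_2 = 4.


Common zeros: ∅; count = 0; Bézout bound = 4.

deg(f) = 2, deg(g) = 2, so Bézout bound = 4.
Scan x ∈ F_5. For each x, list the y ∈ F_5 with f(x, y) ≡ 0 and those with g(x, y) ≡ 0 (mod 5); the common zeros in that column are the intersection.
  x = 0: f ≡ 0 at y ∈ {2}; g ≡ 0 at y ∈ ∅; common: ∅.
  x = 1: f ≡ 0 at y ∈ {2}; g ≡ 0 at y ∈ ∅; common: ∅.
  x = 2: f ≡ 0 at y ∈ {1}; g ≡ 0 at y ∈ ∅; common: ∅.
  x = 3: f ≡ 0 at y ∈ ∅; g ≡ 0 at y ∈ {1, 2}; common: ∅.
  x = 4: f ≡ 0 at y ∈ {3}; g ≡ 0 at y ∈ {0, 1}; common: ∅.
Collecting: common zeros = ∅, so the count is 0.
Comparison with the Bézout bound: 0 ≤ 4 = deg(f)·deg(g), as expected for curves with no common component (the affine F_5-count falls short of the bound because intersections may lie at infinity, over extension fields, or carry multiplicity).


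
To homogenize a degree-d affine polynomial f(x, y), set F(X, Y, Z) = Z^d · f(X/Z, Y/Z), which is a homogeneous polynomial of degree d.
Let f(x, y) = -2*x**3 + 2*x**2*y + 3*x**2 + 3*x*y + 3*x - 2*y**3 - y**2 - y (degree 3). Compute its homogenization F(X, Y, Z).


F(X, Y, Z) = -2*X**3 + 2*X**2*Y + 3*X**2*Z + 3*X*Y*Z + 3*X*Z**2 - 2*Y**3 - Y**2*Z - Y*Z**2

deg(f) = 3.
Substitute x = X/Z, y = Y/Z into f, then multiply by Z^3.
  monomial -2·x^3·y^0 ↦ -2·X^3·Y^0·Z^0.
  monomial 2·x^2·y^1 ↦ 2·X^2·Y^1·Z^0.
  monomial 3·x^2·y^0 ↦ 3·X^2·Y^0·Z^1.
  monomial 3·x^1·y^1 ↦ 3·X^1·Y^1·Z^1.
  monomial 3·x^1·y^0 ↦ 3·X^1·Y^0·Z^2.
  monomial -2·x^0·y^3 ↦ -2·X^0·Y^3·Z^0.
  monomial -1·x^0·y^2 ↦ -1·X^0·Y^2·Z^1.
  monomial -1·x^0·y^1 ↦ -1·X^0·Y^1·Z^2.
Collecting: F(X, Y, Z) = -2*X**3 + 2*X**2*Y + 3*X**2*Z + 3*X*Y*Z + 3*X*Z**2 - 2*Y**3 - Y**2*Z - Y*Z**2.


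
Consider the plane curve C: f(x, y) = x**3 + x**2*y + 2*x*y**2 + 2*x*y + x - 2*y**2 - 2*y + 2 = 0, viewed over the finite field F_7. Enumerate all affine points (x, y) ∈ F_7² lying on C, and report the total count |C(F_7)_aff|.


Affine F_7-points: {(1, 3), (3, 1), (4, 0), (4, 1), (5, 4), (5, 5), (6, 0), (6, 1)}; count = 8.

For each of the 49 pairs (x, y) ∈ F_7², evaluate f(x, y) mod 7. Record the zeros.
  x = 0: [0↦2, 1↦5, 2↦4, 3↦6, 4↦4, 5↦5, 6↦2]  zeros at y ∈ ∅
  x = 1: [0↦4, 1↦5, 2↦6, 3↦0, 4↦1, 5↦2, 6↦3]  zeros at y ∈ {3}
  x = 2: [0↦5, 1↦6, 2↦4, 3↦6, 4↦5, 5↦1, 6↦1]  zeros at y ∈ ∅
  x = 3: [0↦4, 1↦0, 2↦4, 3↦2, 4↦1, 5↦1, 6↦2]  zeros at y ∈ {1}
  x = 4: [0↦0, 1↦0, 2↦5, 3↦1, 4↦2, 5↦1, 6↦5]  zeros at y ∈ {0, 1}
  x = 5: [0↦6, 1↦5, 2↦6, 3↦2, 4↦0, 5↦0, 6↦2]  zeros at y ∈ {4, 5}
  x = 6: [0↦0, 1↦0, 2↦6, 3↦4, 4↦1, 5↦4, 6↦6]  zeros at y ∈ {0, 1}
Collecting zeros: affine points = {(1, 3), (3, 1), (4, 0), (4, 1), (5, 4), (5, 5), (6, 0), (6, 1)}.
Total count |C(F_7)_aff| = 8.


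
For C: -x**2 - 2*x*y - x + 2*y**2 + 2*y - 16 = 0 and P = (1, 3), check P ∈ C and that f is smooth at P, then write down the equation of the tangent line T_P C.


Tangent line at P: -9*x + 12*y - 27 = 0.

Step 1: f(1, 3) = 0, so P lies on C.
Step 2: partial derivatives
  f_x(x, y) = -2*x - 2*y - 1, f_y(x, y) = -2*x + 4*y + 2.
  f_x(P) = -9, f_y(P) = 12 (gradient nonzero, so P is smooth).
Step 3: tangent line at P: -9·(x − 1) + 12·(y − 3) = 0.
Expanding: -9*x + 12*y - 27 = 0.


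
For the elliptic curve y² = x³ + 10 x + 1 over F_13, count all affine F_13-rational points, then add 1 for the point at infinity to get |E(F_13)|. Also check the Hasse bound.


Affine points = {(0, 1), (0, 12), (1, 5), (1, 8), (2, 4), (2, 9), (4, 1), (4, 12), (6, 2), (6, 11), (9, 1), (9, 12), (10, 3), (10, 10), (11, 5), (11, 8), (12, 4), (12, 9)}; affine count = 18; |E(F_13)| = 19.

Discriminant check: Δ ∝ 4a³ + 27b² = 4·10³ + 27·1² = 4·1000 + 27·1 ≡ 10 (mod 13). Nonzero ⇒ E is nonsingular.
For each x ∈ F_13, compute rhs = x³ + 10·x + 1 mod 13, then count y ∈ F_13 with y² ≡ rhs.
  x = 0: rhs = 1, matching y values: 1, 12 (2 points).
  x = 1: rhs = 12, matching y values: 5, 8 (2 points).
  x = 2: rhs = 3, matching y values: 4, 9 (2 points).
  x = 3: rhs = 6, matching y values: none (0 points).
  x = 4: rhs = 1, matching y values: 1, 12 (2 points).
  x = 5: rhs = 7, matching y values: none (0 points).
  x = 6: rhs = 4, matching y values: 2, 11 (2 points).
  x = 7: rhs = 11, matching y values: none (0 points).
  x = 8: rhs = 8, matching y values: none (0 points).
  x = 9: rhs = 1, matching y values: 1, 12 (2 points).
  x = 10: rhs = 9, matching y values: 3, 10 (2 points).
  x = 11: rhs = 12, matching y values: 5, 8 (2 points).
  x = 12: rhs = 3, matching y values: 4, 9 (2 points).
Total affine count: 18.
Full point count |E(F_13)| = 18 + 1 = 19.
Hasse bound: |19 − (13+1)| = |5| = 5 ≤ 2√13 ≈ 7.2111 ✓.


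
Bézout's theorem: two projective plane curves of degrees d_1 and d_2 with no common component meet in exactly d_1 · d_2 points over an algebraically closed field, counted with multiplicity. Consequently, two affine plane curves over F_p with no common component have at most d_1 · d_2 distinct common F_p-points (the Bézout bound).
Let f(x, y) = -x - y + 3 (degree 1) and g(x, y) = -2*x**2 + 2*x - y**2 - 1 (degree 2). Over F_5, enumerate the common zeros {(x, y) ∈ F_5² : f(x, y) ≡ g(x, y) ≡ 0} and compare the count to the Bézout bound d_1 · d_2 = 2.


Common zeros: {(0, 3), (1, 2)}; count = 2; Bézout bound = 2.

deg(f) = 1, deg(g) = 2, so Bézout bound = 2.
Scan x ∈ F_5. For each x, list the y ∈ F_5 with f(x, y) ≡ 0 and those with g(x, y) ≡ 0 (mod 5); the common zeros in that column are the intersection.
  x = 0: f ≡ 0 at y ∈ {3}; g ≡ 0 at y ∈ {2, 3}; common: {3}.
  x = 1: f ≡ 0 at y ∈ {2}; g ≡ 0 at y ∈ {2, 3}; common: {2}.
  x = 2: f ≡ 0 at y ∈ {1}; g ≡ 0 at y ∈ {0}; common: ∅.
  x = 3: f ≡ 0 at y ∈ {0}; g ≡ 0 at y ∈ ∅; common: ∅.
  x = 4: f ≡ 0 at y ∈ {4}; g ≡ 0 at y ∈ {0}; common: ∅.
Collecting: common zeros = {(0, 3), (1, 2)}, so the count is 2.
Comparison with the Bézout bound: 2 ≤ 2 = deg(f)·deg(g), as expected for curves with no common component (the bound is attained).


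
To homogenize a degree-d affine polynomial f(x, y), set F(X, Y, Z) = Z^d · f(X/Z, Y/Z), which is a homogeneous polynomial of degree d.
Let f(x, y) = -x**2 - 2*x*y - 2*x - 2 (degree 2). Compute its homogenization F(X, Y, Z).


F(X, Y, Z) = -X**2 - 2*X*Y - 2*X*Z - 2*Z**2

deg(f) = 2.
Substitute x = X/Z, y = Y/Z into f, then multiply by Z^2.
  monomial -1·x^2·y^0 ↦ -1·X^2·Y^0·Z^0.
  monomial -2·x^1·y^1 ↦ -2·X^1·Y^1·Z^0.
  monomial -2·x^1·y^0 ↦ -2·X^1·Y^0·Z^1.
  monomial -2·x^0·y^0 ↦ -2·X^0·Y^0·Z^2.
Collecting: F(X, Y, Z) = -X**2 - 2*X*Y - 2*X*Z - 2*Z**2.


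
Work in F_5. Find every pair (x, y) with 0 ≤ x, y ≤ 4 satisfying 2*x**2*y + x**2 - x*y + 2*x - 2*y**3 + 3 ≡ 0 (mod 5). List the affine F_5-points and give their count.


Affine F_5-points: {(0, 4), (1, 1), (1, 3), (2, 1), (2, 3), (3, 4)}; count = 6.

For each of the 25 pairs (x, y) ∈ F_5², evaluate f(x, y) mod 5. Record the zeros.
  x = 0: [0↦3, 1↦1, 2↦2, 3↦4, 4↦0]  zeros at y ∈ {4}
  x = 1: [0↦1, 1↦0, 2↦2, 3↦0, 4↦2]  zeros at y ∈ {1, 3}
  x = 2: [0↦1, 1↦0, 2↦2, 3↦0, 4↦2]  zeros at y ∈ {1, 3}
  x = 3: [0↦3, 1↦1, 2↦2, 3↦4, 4↦0]  zeros at y ∈ {4}
  x = 4: [0↦2, 1↦3, 2↦2, 3↦2, 4↦1]  zeros at y ∈ ∅
Collecting zeros: affine points = {(0, 4), (1, 1), (1, 3), (2, 1), (2, 3), (3, 4)}.
Total count |C(F_5)_aff| = 6.


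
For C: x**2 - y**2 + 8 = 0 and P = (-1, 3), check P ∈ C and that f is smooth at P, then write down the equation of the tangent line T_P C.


Tangent line at P: -2*x - 6*y + 16 = 0.

Step 1: f(-1, 3) = 0, so P lies on C.
Step 2: partial derivatives
  f_x(x, y) = 2*x, f_y(x, y) = -2*y.
  f_x(P) = -2, f_y(P) = -6 (gradient nonzero, so P is smooth).
Step 3: tangent line at P: -2·(x − -1) + -6·(y − 3) = 0.
Expanding: -2*x - 6*y + 16 = 0.


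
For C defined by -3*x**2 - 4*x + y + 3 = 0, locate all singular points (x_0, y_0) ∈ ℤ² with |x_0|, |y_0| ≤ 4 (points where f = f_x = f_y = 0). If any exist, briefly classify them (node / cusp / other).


No singular points in the scanned grid; C is smooth there.

Compute partial derivatives:
  f_x = -6*x - 4.
  f_y = 1.
f_y = 1 is a nonzero constant, so f_y never vanishes: no point (x, y) can satisfy f = f_x = f_y = 0. In particular no (x, y) ∈ {−4, ..., 4}² is singular; the curve is smooth.


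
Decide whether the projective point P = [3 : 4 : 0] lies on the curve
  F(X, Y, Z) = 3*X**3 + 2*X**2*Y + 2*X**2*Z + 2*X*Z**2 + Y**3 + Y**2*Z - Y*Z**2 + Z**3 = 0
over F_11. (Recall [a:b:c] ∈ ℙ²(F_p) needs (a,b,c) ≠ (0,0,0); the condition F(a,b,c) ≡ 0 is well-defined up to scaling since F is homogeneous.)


F(3,4,0) ≡ 8 (mod 11); P is NOT on the curve.

Evaluate F(3, 4, 0) term-by-term (mod 11).
  3*X**3 ↦ 3·27·1·1 = 81
  2*X**2*Y ↦ 2·9·4·1 = 72
  2*X**2*Z ↦ 2·9·1·0 = 0
  2*X*Z**2 ↦ 2·3·1·0 = 0
  Y**3 ↦ 1·1·64·1 = 64
  Y**2*Z ↦ 1·1·16·0 = 0
  -Y*Z**2 ↦ -1·1·4·0 = 0
  Z**3 ↦ 1·1·1·0 = 0
Sum: F(3, 4, 0) = (81) + (72) + (0) + (0) + (64) + (0) + (0) + (0) = 217.
Reducing mod 11: 217 ≡ 8 (mod 11).
Since F(a, b, c) ≡ 8 ≠ 0 (mod 11), P does NOT lie on the curve.


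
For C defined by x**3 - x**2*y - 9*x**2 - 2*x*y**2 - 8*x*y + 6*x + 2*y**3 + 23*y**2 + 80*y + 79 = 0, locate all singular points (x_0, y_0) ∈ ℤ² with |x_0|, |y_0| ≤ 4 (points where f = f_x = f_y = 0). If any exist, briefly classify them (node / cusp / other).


Singular points: {(2, -3)}; classification: cusp.

Compute partial derivatives:
  f_x = 3*x**2 - 2*x*y - 18*x - 2*y**2 - 8*y + 6.
  f_y = -x**2 - 4*x*y - 8*x + 6*y**2 + 46*y + 80.
Scan x_0 ∈ {−4, ..., 4}. For each x_0, f_y(x_0, y) is a polynomial in y; find its integer roots y ∈ {−4, ..., 4}, then test f_x and f at those candidates.
  x = -4: f_y(-4, y) = 6*y**2 + 62*y + 96; no integer root y with |y| ≤ 4.
  x = -3: f_y(-3, y) = 6*y**2 + 58*y + 95; no integer root y with |y| ≤ 4.
  x = -2: f_y(-2, y) = 6*y**2 + 54*y + 92; no integer root y with |y| ≤ 4.
  x = -1: f_y(-1, y) = 6*y**2 + 50*y + 87; no integer root y with |y| ≤ 4.
  x = 0: f_y(0, y) = 6*y**2 + 46*y + 80; no integer root y with |y| ≤ 4.
  x = 1: f_y(1, y) = 6*y**2 + 42*y + 71; no integer root y with |y| ≤ 4.
  x = 2: f_y(2, y) = 6*y**2 + 38*y + 60; vanishes at y ∈ {-3}. (2, -3): f_x = 0, f = 0 — SINGULAR.
  x = 3: f_y(3, y) = 6*y**2 + 34*y + 47; no integer root y with |y| ≤ 4.
  x = 4: f_y(4, y) = 6*y**2 + 30*y + 32; no integer root y with |y| ≤ 4.
Only singular point on the grid: (2, -3).
Classify: substitute x = 2 + u, y = -3 + v and expand: f = u**3 - u**2*v - 2*u*v**2 + 2*v**3 + v**2.
No constant or linear terms (consistent with a singular point). Quadratic part: v**2. Cubic part: u**3 - u**2*v - 2*u*v**2 + 2*v**3.
The quadratic part v**2 is a perfect square, so there is a single (double) tangent line v = 0, i.e. y = -3. Restricting the cubic part to that line (v = 0) leaves u**3 ≠ 0, so f is not divisible by v and the branch is v² ≈ -u**3 to lowest order — this is a cusp.
Classification: cusp.


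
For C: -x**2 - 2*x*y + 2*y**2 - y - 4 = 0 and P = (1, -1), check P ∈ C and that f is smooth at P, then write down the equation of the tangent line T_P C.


Tangent line at P: -7*y - 7 = 0.

Step 1: f(1, -1) = 0, so P lies on C.
Step 2: partial derivatives
  f_x(x, y) = -2*x - 2*y, f_y(x, y) = -2*x + 4*y - 1.
  f_x(P) = 0, f_y(P) = -7 (gradient nonzero, so P is smooth).
Step 3: tangent line at P: 0·(x − 1) + -7·(y − -1) = 0.
Expanding: -7*y - 7 = 0.


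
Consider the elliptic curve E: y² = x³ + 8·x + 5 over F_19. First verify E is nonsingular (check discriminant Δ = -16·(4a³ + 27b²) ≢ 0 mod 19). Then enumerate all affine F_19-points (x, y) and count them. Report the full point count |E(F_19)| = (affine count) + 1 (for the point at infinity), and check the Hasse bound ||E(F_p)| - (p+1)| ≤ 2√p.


Affine points = {(0, 9), (0, 10), (4, 5), (4, 14), (7, 9), (7, 10), (8, 7), (8, 12), (12, 9), (12, 10), (13, 8), (13, 11), (14, 7), (14, 12), (15, 2), (15, 17), (16, 7), (16, 12), (17, 0)}; affine count = 19; |E(F_19)| = 20.

Discriminant check: Δ ∝ 4a³ + 27b² = 4·8³ + 27·5² = 4·512 + 27·25 ≡ 6 (mod 19). Nonzero ⇒ E is nonsingular.
For each x ∈ F_19, compute rhs = x³ + 8·x + 5 mod 19, then count y ∈ F_19 with y² ≡ rhs.
  x = 0: rhs = 5, matching y values: 9, 10 (2 points).
  x = 1: rhs = 14, matching y values: none (0 points).
  x = 2: rhs = 10, matching y values: none (0 points).
  x = 3: rhs = 18, matching y values: none (0 points).
  x = 4: rhs = 6, matching y values: 5, 14 (2 points).
  x = 5: rhs = 18, matching y values: none (0 points).
  x = 6: rhs = 3, matching y values: none (0 points).
  x = 7: rhs = 5, matching y values: 9, 10 (2 points).
  x = 8: rhs = 11, matching y values: 7, 12 (2 points).
  x = 9: rhs = 8, matching y values: none (0 points).
  x = 10: rhs = 2, matching y values: none (0 points).
  x = 11: rhs = 18, matching y values: none (0 points).
  x = 12: rhs = 5, matching y values: 9, 10 (2 points).
  x = 13: rhs = 7, matching y values: 8, 11 (2 points).
  x = 14: rhs = 11, matching y values: 7, 12 (2 points).
  x = 15: rhs = 4, matching y values: 2, 17 (2 points).
  x = 16: rhs = 11, matching y values: 7, 12 (2 points).
  x = 17: rhs = 0, matching y values: 0 (1 points).
  x = 18: rhs = 15, matching y values: none (0 points).
Total affine count: 19.
Full point count |E(F_19)| = 19 + 1 = 20.
Hasse bound: |20 − (19+1)| = |0| = 0 ≤ 2√19 ≈ 8.7178 ✓.


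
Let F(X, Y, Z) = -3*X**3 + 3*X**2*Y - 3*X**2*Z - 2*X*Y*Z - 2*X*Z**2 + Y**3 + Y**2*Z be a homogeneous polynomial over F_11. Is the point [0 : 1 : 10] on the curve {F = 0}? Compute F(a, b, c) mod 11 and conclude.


F(0,1,10) ≡ 0 (mod 11); P is on the curve.

Evaluate F(0, 1, 10) term-by-term (mod 11).
  -3*X**3 ↦ -3·0·1·1 = 0
  3*X**2*Y ↦ 3·0·1·1 = 0
  -3*X**2*Z ↦ -3·0·1·10 = 0
  -2*X*Y*Z ↦ -2·0·1·10 = 0
  -2*X*Z**2 ↦ -2·0·1·100 = 0
  Y**3 ↦ 1·1·1·1 = 1
  Y**2*Z ↦ 1·1·1·10 = 10
Sum: F(0, 1, 10) = (0) + (0) + (0) + (0) + (0) + (1) + (10) = 11.
Reducing mod 11: 11 ≡ 0 (mod 11).
Since F(a, b, c) ≡ 0 (mod 11), P lies on the curve.


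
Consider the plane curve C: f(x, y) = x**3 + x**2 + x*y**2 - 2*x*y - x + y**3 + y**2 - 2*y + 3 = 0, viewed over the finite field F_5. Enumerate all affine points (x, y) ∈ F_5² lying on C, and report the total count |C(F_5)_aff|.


Affine F_5-points: {(0, 4), (3, 3), (4, 1)}; count = 3.

For each of the 25 pairs (x, y) ∈ F_5², evaluate f(x, y) mod 5. Record the zeros.
  x = 0: [0↦3, 1↦3, 2↦1, 3↦3, 4↦0]  zeros at y ∈ {4}
  x = 1: [0↦4, 1↦3, 2↦2, 3↦2, 4↦4]  zeros at y ∈ ∅
  x = 2: [0↦3, 1↦1, 2↦1, 3↦4, 4↦1]  zeros at y ∈ ∅
  x = 3: [0↦1, 1↦3, 2↦4, 3↦0, 4↦2]  zeros at y ∈ {3}
  x = 4: [0↦4, 1↦0, 2↦2, 3↦1, 4↦3]  zeros at y ∈ {1}
Collecting zeros: affine points = {(0, 4), (3, 3), (4, 1)}.
Total count |C(F_5)_aff| = 3.


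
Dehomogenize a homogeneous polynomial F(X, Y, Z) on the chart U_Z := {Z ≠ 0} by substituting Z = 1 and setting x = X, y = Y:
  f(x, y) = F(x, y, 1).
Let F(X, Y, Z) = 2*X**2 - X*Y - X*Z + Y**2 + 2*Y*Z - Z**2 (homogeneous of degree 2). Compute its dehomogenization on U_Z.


f(x, y) = 2*x**2 - x*y - x + y**2 + 2*y - 1

On U_Z we set Z = 1. Each monomial c·X^i·Y^j·Z^k in F becomes c·x^i·y^j·1^k = c·x^i·y^j.
Substituting Z = 1: F(X, Y, 1) = 2*x**2 - x*y - x + y**2 + 2*y - 1.
Note: deg(f) ≤ deg(F) = 2; strict inequality happens when F is divisible by Z (lost terms).


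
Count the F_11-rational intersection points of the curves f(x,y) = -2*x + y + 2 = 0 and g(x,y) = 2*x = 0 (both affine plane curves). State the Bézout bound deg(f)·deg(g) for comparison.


Common zeros: {(0, 9)}; count = 1; Bézout bound = 1.

deg(f) = 1, deg(g) = 1, so Bézout bound = 1.
Scan x ∈ F_11. For each x, list the y ∈ F_11 with f(x, y) ≡ 0 and those with g(x, y) ≡ 0 (mod 11); the common zeros in that column are the intersection.
  x = 0: f ≡ 0 at y ∈ {9}; g ≡ 0 at y ∈ {0, 1, 2, 3, 4, 5, 6, 7, 8, 9, 10}; common: {9}.
  x = 1: f ≡ 0 at y ∈ {0}; g ≡ 0 at y ∈ ∅; common: ∅.
  x = 2: f ≡ 0 at y ∈ {2}; g ≡ 0 at y ∈ ∅; common: ∅.
  x = 3: f ≡ 0 at y ∈ {4}; g ≡ 0 at y ∈ ∅; common: ∅.
  x = 4: f ≡ 0 at y ∈ {6}; g ≡ 0 at y ∈ ∅; common: ∅.
  x = 5: f ≡ 0 at y ∈ {8}; g ≡ 0 at y ∈ ∅; common: ∅.
  x = 6: f ≡ 0 at y ∈ {10}; g ≡ 0 at y ∈ ∅; common: ∅.
  x = 7: f ≡ 0 at y ∈ {1}; g ≡ 0 at y ∈ ∅; common: ∅.
  x = 8: f ≡ 0 at y ∈ {3}; g ≡ 0 at y ∈ ∅; common: ∅.
  x = 9: f ≡ 0 at y ∈ {5}; g ≡ 0 at y ∈ ∅; common: ∅.
  x = 10: f ≡ 0 at y ∈ {7}; g ≡ 0 at y ∈ ∅; common: ∅.
Collecting: common zeros = {(0, 9)}, so the count is 1.
Comparison with the Bézout bound: 1 ≤ 1 = deg(f)·deg(g), as expected for curves with no common component (the bound is attained).


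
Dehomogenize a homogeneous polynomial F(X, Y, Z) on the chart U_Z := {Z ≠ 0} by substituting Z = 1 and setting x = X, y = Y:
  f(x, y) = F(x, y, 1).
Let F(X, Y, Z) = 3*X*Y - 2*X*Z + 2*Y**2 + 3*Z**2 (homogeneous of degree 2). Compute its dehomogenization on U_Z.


f(x, y) = 3*x*y - 2*x + 2*y**2 + 3

On U_Z we set Z = 1. Each monomial c·X^i·Y^j·Z^k in F becomes c·x^i·y^j·1^k = c·x^i·y^j.
Substituting Z = 1: F(X, Y, 1) = 3*x*y - 2*x + 2*y**2 + 3.
Note: deg(f) ≤ deg(F) = 2; strict inequality happens when F is divisible by Z (lost terms).


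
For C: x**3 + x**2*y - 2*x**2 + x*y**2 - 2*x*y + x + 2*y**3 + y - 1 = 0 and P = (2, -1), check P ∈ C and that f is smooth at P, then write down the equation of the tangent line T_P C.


Tangent line at P: 4*x + 3*y - 5 = 0.

Step 1: f(2, -1) = 0, so P lies on C.
Step 2: partial derivatives
  f_x(x, y) = 3*x**2 + 2*x*y - 4*x + y**2 - 2*y + 1, f_y(x, y) = x**2 + 2*x*y - 2*x + 6*y**2 + 1.
  f_x(P) = 4, f_y(P) = 3 (gradient nonzero, so P is smooth).
Step 3: tangent line at P: 4·(x − 2) + 3·(y − -1) = 0.
Expanding: 4*x + 3*y - 5 = 0.


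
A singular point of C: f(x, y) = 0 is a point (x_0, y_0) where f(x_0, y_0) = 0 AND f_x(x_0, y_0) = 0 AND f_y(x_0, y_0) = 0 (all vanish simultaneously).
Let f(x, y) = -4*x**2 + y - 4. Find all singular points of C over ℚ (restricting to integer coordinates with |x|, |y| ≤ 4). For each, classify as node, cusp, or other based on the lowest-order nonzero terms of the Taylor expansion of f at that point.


No singular points in the scanned grid; C is smooth there.

Compute partial derivatives:
  f_x = -8*x.
  f_y = 1.
f_y = 1 is a nonzero constant, so f_y never vanishes: no point (x, y) can satisfy f = f_x = f_y = 0. In particular no (x, y) ∈ {−4, ..., 4}² is singular; the curve is smooth.


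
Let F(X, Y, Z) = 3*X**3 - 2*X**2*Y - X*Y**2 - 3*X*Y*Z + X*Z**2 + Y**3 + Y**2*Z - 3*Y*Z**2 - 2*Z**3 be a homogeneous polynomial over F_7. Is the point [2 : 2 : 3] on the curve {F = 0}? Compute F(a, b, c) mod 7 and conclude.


F(2,2,3) ≡ 6 (mod 7); P is NOT on the curve.

Evaluate F(2, 2, 3) term-by-term (mod 7).
  3*X**3 ↦ 3·8·1·1 = 24
  -2*X**2*Y ↦ -2·4·2·1 = -16
  -X*Y**2 ↦ -1·2·4·1 = -8
  -3*X*Y*Z ↦ -3·2·2·3 = -36
  X*Z**2 ↦ 1·2·1·9 = 18
  Y**3 ↦ 1·1·8·1 = 8
  Y**2*Z ↦ 1·1·4·3 = 12
  -3*Y*Z**2 ↦ -3·1·2·9 = -54
  -2*Z**3 ↦ -2·1·1·27 = -54
Sum: F(2, 2, 3) = (24) + (-16) + (-8) + (-36) + (18) + (8) + (12) + (-54) + (-54) = -106.
Reducing mod 7: -106 ≡ 6 (mod 7).
Since F(a, b, c) ≡ 6 ≠ 0 (mod 7), P does NOT lie on the curve.


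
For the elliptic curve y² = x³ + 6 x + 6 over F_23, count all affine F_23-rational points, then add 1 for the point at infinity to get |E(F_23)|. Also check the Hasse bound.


Affine points = {(0, 11), (0, 12), (1, 6), (1, 17), (2, 7), (2, 16), (4, 5), (4, 18), (5, 0), (7, 0), (10, 10), (10, 13), (11, 0), (12, 9), (12, 14), (13, 2), (13, 21), (16, 9), (16, 14), (18, 9), (18, 14), (21, 3), (21, 20)}; affine count = 23; |E(F_23)| = 24.

Discriminant check: Δ ∝ 4a³ + 27b² = 4·6³ + 27·6² = 4·216 + 27·36 ≡ 19 (mod 23). Nonzero ⇒ E is nonsingular.
For each x ∈ F_23, compute rhs = x³ + 6·x + 6 mod 23, then count y ∈ F_23 with y² ≡ rhs.
  x = 0: rhs = 6, matching y values: 11, 12 (2 points).
  x = 1: rhs = 13, matching y values: 6, 17 (2 points).
  x = 2: rhs = 3, matching y values: 7, 16 (2 points).
  x = 3: rhs = 5, matching y values: none (0 points).
  x = 4: rhs = 2, matching y values: 5, 18 (2 points).
  x = 5: rhs = 0, matching y values: 0 (1 points).
  x = 6: rhs = 5, matching y values: none (0 points).
  x = 7: rhs = 0, matching y values: 0 (1 points).
  x = 8: rhs = 14, matching y values: none (0 points).
  x = 9: rhs = 7, matching y values: none (0 points).
  x = 10: rhs = 8, matching y values: 10, 13 (2 points).
  x = 11: rhs = 0, matching y values: 0 (1 points).
  x = 12: rhs = 12, matching y values: 9, 14 (2 points).
  x = 13: rhs = 4, matching y values: 2, 21 (2 points).
  x = 14: rhs = 5, matching y values: none (0 points).
  x = 15: rhs = 21, matching y values: none (0 points).
  x = 16: rhs = 12, matching y values: 9, 14 (2 points).
  x = 17: rhs = 7, matching y values: none (0 points).
  x = 18: rhs = 12, matching y values: 9, 14 (2 points).
  x = 19: rhs = 10, matching y values: none (0 points).
  x = 20: rhs = 7, matching y values: none (0 points).
  x = 21: rhs = 9, matching y values: 3, 20 (2 points).
  x = 22: rhs = 22, matching y values: none (0 points).
Total affine count: 23.
Full point count |E(F_23)| = 23 + 1 = 24.
Hasse bound: |24 − (23+1)| = |0| = 0 ≤ 2√23 ≈ 9.5917 ✓.


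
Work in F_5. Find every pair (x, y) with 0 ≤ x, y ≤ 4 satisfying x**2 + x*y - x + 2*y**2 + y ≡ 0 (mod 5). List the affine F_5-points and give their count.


Affine F_5-points: {(0, 0), (0, 2), (1, 0), (1, 4), (4, 2), (4, 3)}; count = 6.

For each of the 25 pairs (x, y) ∈ F_5², evaluate f(x, y) mod 5. Record the zeros.
  x = 0: [0↦0, 1↦3, 2↦0, 3↦1, 4↦1]  zeros at y ∈ {0, 2}
  x = 1: [0↦0, 1↦4, 2↦2, 3↦4, 4↦0]  zeros at y ∈ {0, 4}
  x = 2: [0↦2, 1↦2, 2↦1, 3↦4, 4↦1]  zeros at y ∈ ∅
  x = 3: [0↦1, 1↦2, 2↦2, 3↦1, 4↦4]  zeros at y ∈ ∅
  x = 4: [0↦2, 1↦4, 2↦0, 3↦0, 4↦4]  zeros at y ∈ {2, 3}
Collecting zeros: affine points = {(0, 0), (0, 2), (1, 0), (1, 4), (4, 2), (4, 3)}.
Total count |C(F_5)_aff| = 6.


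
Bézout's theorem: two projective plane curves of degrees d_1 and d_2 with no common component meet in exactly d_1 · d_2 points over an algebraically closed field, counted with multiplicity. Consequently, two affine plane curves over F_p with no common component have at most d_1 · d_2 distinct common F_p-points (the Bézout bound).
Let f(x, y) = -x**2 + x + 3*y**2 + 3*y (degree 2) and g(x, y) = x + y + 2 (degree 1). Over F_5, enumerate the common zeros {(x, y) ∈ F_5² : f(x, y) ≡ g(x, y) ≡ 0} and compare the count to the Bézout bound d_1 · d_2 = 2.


Common zeros: ∅; count = 0; Bézout bound = 2.

deg(f) = 2, deg(g) = 1, so Bézout bound = 2.
Scan x ∈ F_5. For each x, list the y ∈ F_5 with f(x, y) ≡ 0 and those with g(x, y) ≡ 0 (mod 5); the common zeros in that column are the intersection.
  x = 0: f ≡ 0 at y ∈ {0, 4}; g ≡ 0 at y ∈ {3}; common: ∅.
  x = 1: f ≡ 0 at y ∈ {0, 4}; g ≡ 0 at y ∈ {2}; common: ∅.
  x = 2: f ≡ 0 at y ∈ ∅; g ≡ 0 at y ∈ {1}; common: ∅.
  x = 3: f ≡ 0 at y ∈ {1, 3}; g ≡ 0 at y ∈ {0}; common: ∅.
  x = 4: f ≡ 0 at y ∈ ∅; g ≡ 0 at y ∈ {4}; common: ∅.
Collecting: common zeros = ∅, so the count is 0.
Comparison with the Bézout bound: 0 ≤ 2 = deg(f)·deg(g), as expected for curves with no common component (the affine F_5-count falls short of the bound because intersections may lie at infinity, over extension fields, or carry multiplicity).


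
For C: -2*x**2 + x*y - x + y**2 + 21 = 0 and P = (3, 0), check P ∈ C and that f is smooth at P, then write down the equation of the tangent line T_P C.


Tangent line at P: -13*x + 3*y + 39 = 0.

Step 1: f(3, 0) = 0, so P lies on C.
Step 2: partial derivatives
  f_x(x, y) = -4*x + y - 1, f_y(x, y) = x + 2*y.
  f_x(P) = -13, f_y(P) = 3 (gradient nonzero, so P is smooth).
Step 3: tangent line at P: -13·(x − 3) + 3·(y − 0) = 0.
Expanding: -13*x + 3*y + 39 = 0.


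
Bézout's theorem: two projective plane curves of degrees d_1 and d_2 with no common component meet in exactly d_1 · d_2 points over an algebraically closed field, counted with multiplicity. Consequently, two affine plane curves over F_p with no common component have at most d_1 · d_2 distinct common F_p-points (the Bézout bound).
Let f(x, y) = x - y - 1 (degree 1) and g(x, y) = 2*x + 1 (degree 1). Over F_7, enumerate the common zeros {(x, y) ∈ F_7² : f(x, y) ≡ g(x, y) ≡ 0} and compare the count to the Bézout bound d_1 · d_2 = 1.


Common zeros: {(3, 2)}; count = 1; Bézout bound = 1.

deg(f) = 1, deg(g) = 1, so Bézout bound = 1.
Scan x ∈ F_7. For each x, list the y ∈ F_7 with f(x, y) ≡ 0 and those with g(x, y) ≡ 0 (mod 7); the common zeros in that column are the intersection.
  x = 0: f ≡ 0 at y ∈ {6}; g ≡ 0 at y ∈ ∅; common: ∅.
  x = 1: f ≡ 0 at y ∈ {0}; g ≡ 0 at y ∈ ∅; common: ∅.
  x = 2: f ≡ 0 at y ∈ {1}; g ≡ 0 at y ∈ ∅; common: ∅.
  x = 3: f ≡ 0 at y ∈ {2}; g ≡ 0 at y ∈ {0, 1, 2, 3, 4, 5, 6}; common: {2}.
  x = 4: f ≡ 0 at y ∈ {3}; g ≡ 0 at y ∈ ∅; common: ∅.
  x = 5: f ≡ 0 at y ∈ {4}; g ≡ 0 at y ∈ ∅; common: ∅.
  x = 6: f ≡ 0 at y ∈ {5}; g ≡ 0 at y ∈ ∅; common: ∅.
Collecting: common zeros = {(3, 2)}, so the count is 1.
Comparison with the Bézout bound: 1 ≤ 1 = deg(f)·deg(g), as expected for curves with no common component (the bound is attained).


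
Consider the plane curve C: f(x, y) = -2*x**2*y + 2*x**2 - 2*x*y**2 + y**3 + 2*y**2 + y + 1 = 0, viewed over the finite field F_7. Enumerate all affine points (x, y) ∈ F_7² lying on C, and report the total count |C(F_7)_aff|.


Affine F_7-points: {(0, 3), (1, 4), (2, 5), (3, 4), (4, 5), (5, 6), (6, 1), (6, 3), (6, 6)}; count = 9.

For each of the 49 pairs (x, y) ∈ F_7², evaluate f(x, y) mod 7. Record the zeros.
  x = 0: [0↦1, 1↦5, 2↦5, 3↦0, 4↦3, 5↦6, 6↦1]  zeros at y ∈ {3}
  x = 1: [0↦3, 1↦3, 2↦2, 3↦6, 4↦0, 5↦4, 6↦3]  zeros at y ∈ {4}
  x = 2: [0↦2, 1↦1, 2↦2, 3↦4, 4↦6, 5↦0, 6↦6]  zeros at y ∈ {5}
  x = 3: [0↦5, 1↦6, 2↦5, 3↦1, 4↦0, 5↦1, 6↦3]  zeros at y ∈ {4}
  x = 4: [0↦5, 1↦4, 2↦4, 3↦4, 4↦3, 5↦0, 6↦1]  zeros at y ∈ {5}
  x = 5: [0↦2, 1↦2, 2↦6, 3↦6, 4↦1, 5↦4, 6↦0]  zeros at y ∈ {6}
  x = 6: [0↦3, 1↦0, 2↦4, 3↦0, 4↦1, 5↦6, 6↦0]  zeros at y ∈ {1, 3, 6}
Collecting zeros: affine points = {(0, 3), (1, 4), (2, 5), (3, 4), (4, 5), (5, 6), (6, 1), (6, 3), (6, 6)}.
Total count |C(F_7)_aff| = 9.


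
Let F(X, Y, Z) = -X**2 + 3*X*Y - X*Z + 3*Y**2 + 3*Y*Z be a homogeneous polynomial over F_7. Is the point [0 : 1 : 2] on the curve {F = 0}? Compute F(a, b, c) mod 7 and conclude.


F(0,1,2) ≡ 2 (mod 7); P is NOT on the curve.

Evaluate F(0, 1, 2) term-by-term (mod 7).
  -X**2 ↦ -1·0·1·1 = 0
  3*X*Y ↦ 3·0·1·1 = 0
  -X*Z ↦ -1·0·1·2 = 0
  3*Y**2 ↦ 3·1·1·1 = 3
  3*Y*Z ↦ 3·1·1·2 = 6
Sum: F(0, 1, 2) = (0) + (0) + (0) + (3) + (6) = 9.
Reducing mod 7: 9 ≡ 2 (mod 7).
Since F(a, b, c) ≡ 2 ≠ 0 (mod 7), P does NOT lie on the curve.


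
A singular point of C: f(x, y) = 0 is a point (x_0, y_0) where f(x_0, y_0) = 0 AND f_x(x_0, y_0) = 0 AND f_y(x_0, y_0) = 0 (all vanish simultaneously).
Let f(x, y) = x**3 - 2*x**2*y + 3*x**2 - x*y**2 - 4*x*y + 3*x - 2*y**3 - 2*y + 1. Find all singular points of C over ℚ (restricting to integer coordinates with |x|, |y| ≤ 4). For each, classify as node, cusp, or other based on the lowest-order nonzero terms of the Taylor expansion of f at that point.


Singular points: {(-1, 0)}; classification: cusp.

Compute partial derivatives:
  f_x = 3*x**2 - 4*x*y + 6*x - y**2 - 4*y + 3.
  f_y = -2*x**2 - 2*x*y - 4*x - 6*y**2 - 2.
Scan x_0 ∈ {−4, ..., 4}. For each x_0, f_y(x_0, y) is a polynomial in y; find its integer roots y ∈ {−4, ..., 4}, then test f_x and f at those candidates.
  x = -4: f_y(-4, y) = -6*y**2 + 8*y - 18; no integer root y with |y| ≤ 4.
  x = -3: f_y(-3, y) = -6*y**2 + 6*y - 8; no integer root y with |y| ≤ 4.
  x = -2: f_y(-2, y) = -6*y**2 + 4*y - 2; no integer root y with |y| ≤ 4.
  x = -1: f_y(-1, y) = -6*y**2 + 2*y; vanishes at y ∈ {0}. (-1, 0): f_x = 0, f = 0 — SINGULAR.
  x = 0: f_y(0, y) = -6*y**2 - 2; no integer root y with |y| ≤ 4.
  x = 1: f_y(1, y) = -6*y**2 - 2*y - 8; no integer root y with |y| ≤ 4.
  x = 2: f_y(2, y) = -6*y**2 - 4*y - 18; no integer root y with |y| ≤ 4.
  x = 3: f_y(3, y) = -6*y**2 - 6*y - 32; no integer root y with |y| ≤ 4.
  x = 4: f_y(4, y) = -6*y**2 - 8*y - 50; no integer root y with |y| ≤ 4.
Only singular point on the grid: (-1, 0).
Classify: substitute x = -1 + u, y = 0 + v and expand: f = u**3 - 2*u**2*v - u*v**2 - 2*v**3 + v**2.
No constant or linear terms (consistent with a singular point). Quadratic part: v**2. Cubic part: u**3 - 2*u**2*v - u*v**2 - 2*v**3.
The quadratic part v**2 is a perfect square, so there is a single (double) tangent line v = 0, i.e. y = 0. Restricting the cubic part to that line (v = 0) leaves u**3 ≠ 0, so f is not divisible by v and the branch is v² ≈ -u**3 to lowest order — this is a cusp.
Classification: cusp.


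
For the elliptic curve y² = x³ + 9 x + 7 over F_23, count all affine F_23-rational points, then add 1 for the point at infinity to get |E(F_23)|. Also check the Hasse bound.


Affine points = {(5, 4), (5, 19), (6, 1), (6, 22), (8, 4), (8, 19), (9, 9), (9, 14), (10, 4), (10, 19), (12, 7), (12, 16), (14, 5), (14, 18), (17, 6), (17, 17), (21, 2), (21, 21)}; affine count = 18; |E(F_23)| = 19.

Discriminant check: Δ ∝ 4a³ + 27b² = 4·9³ + 27·7² = 4·729 + 27·49 ≡ 7 (mod 23). Nonzero ⇒ E is nonsingular.
For each x ∈ F_23, compute rhs = x³ + 9·x + 7 mod 23, then count y ∈ F_23 with y² ≡ rhs.
  x = 0: rhs = 7, matching y values: none (0 points).
  x = 1: rhs = 17, matching y values: none (0 points).
  x = 2: rhs = 10, matching y values: none (0 points).
  x = 3: rhs = 15, matching y values: none (0 points).
  x = 4: rhs = 15, matching y values: none (0 points).
  x = 5: rhs = 16, matching y values: 4, 19 (2 points).
  x = 6: rhs = 1, matching y values: 1, 22 (2 points).
  x = 7: rhs = 22, matching y values: none (0 points).
  x = 8: rhs = 16, matching y values: 4, 19 (2 points).
  x = 9: rhs = 12, matching y values: 9, 14 (2 points).
  x = 10: rhs = 16, matching y values: 4, 19 (2 points).
  x = 11: rhs = 11, matching y values: none (0 points).
  x = 12: rhs = 3, matching y values: 7, 16 (2 points).
  x = 13: rhs = 21, matching y values: none (0 points).
  x = 14: rhs = 2, matching y values: 5, 18 (2 points).
  x = 15: rhs = 21, matching y values: none (0 points).
  x = 16: rhs = 15, matching y values: none (0 points).
  x = 17: rhs = 13, matching y values: 6, 17 (2 points).
  x = 18: rhs = 21, matching y values: none (0 points).
  x = 19: rhs = 22, matching y values: none (0 points).
  x = 20: rhs = 22, matching y values: none (0 points).
  x = 21: rhs = 4, matching y values: 2, 21 (2 points).
  x = 22: rhs = 20, matching y values: none (0 points).
Total affine count: 18.
Full point count |E(F_23)| = 18 + 1 = 19.
Hasse bound: |19 − (23+1)| = |-5| = 5 ≤ 2√23 ≈ 9.5917 ✓.


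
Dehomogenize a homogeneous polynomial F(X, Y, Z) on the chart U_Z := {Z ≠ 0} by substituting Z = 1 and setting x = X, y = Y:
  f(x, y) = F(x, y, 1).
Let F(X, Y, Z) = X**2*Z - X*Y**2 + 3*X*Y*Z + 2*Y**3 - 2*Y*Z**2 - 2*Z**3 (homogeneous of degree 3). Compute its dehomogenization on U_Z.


f(x, y) = x**2 - x*y**2 + 3*x*y + 2*y**3 - 2*y - 2

On U_Z we set Z = 1. Each monomial c·X^i·Y^j·Z^k in F becomes c·x^i·y^j·1^k = c·x^i·y^j.
Substituting Z = 1: F(X, Y, 1) = x**2 - x*y**2 + 3*x*y + 2*y**3 - 2*y - 2.
Note: deg(f) ≤ deg(F) = 3; strict inequality happens when F is divisible by Z (lost terms).


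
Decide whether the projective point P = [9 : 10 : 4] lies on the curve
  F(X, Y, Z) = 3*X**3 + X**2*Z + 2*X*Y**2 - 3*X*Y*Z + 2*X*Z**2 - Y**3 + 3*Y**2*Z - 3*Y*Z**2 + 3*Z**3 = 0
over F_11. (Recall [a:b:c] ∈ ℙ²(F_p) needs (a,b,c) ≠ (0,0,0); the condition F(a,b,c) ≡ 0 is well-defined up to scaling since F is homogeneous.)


F(9,10,4) ≡ 10 (mod 11); P is NOT on the curve.

Evaluate F(9, 10, 4) term-by-term (mod 11).
  3*X**3 ↦ 3·729·1·1 = 2187
  X**2*Z ↦ 1·81·1·4 = 324
  2*X*Y**2 ↦ 2·9·100·1 = 1800
  -3*X*Y*Z ↦ -3·9·10·4 = -1080
  2*X*Z**2 ↦ 2·9·1·16 = 288
  -Y**3 ↦ -1·1·1000·1 = -1000
  3*Y**2*Z ↦ 3·1·100·4 = 1200
  -3*Y*Z**2 ↦ -3·1·10·16 = -480
  3*Z**3 ↦ 3·1·1·64 = 192
Sum: F(9, 10, 4) = (2187) + (324) + (1800) + (-1080) + (288) + (-1000) + (1200) + (-480) + (192) = 3431.
Reducing mod 11: 3431 ≡ 10 (mod 11).
Since F(a, b, c) ≡ 10 ≠ 0 (mod 11), P does NOT lie on the curve.


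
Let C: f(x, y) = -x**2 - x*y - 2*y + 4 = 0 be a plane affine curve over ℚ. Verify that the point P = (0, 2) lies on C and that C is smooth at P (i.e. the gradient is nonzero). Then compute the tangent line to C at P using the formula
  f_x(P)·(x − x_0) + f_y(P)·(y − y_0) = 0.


Tangent line at P: -2*x - 2*y + 4 = 0.

Step 1: f(0, 2) = 0, so P lies on C.
Step 2: partial derivatives
  f_x(x, y) = -2*x - y, f_y(x, y) = -x - 2.
  f_x(P) = -2, f_y(P) = -2 (gradient nonzero, so P is smooth).
Step 3: tangent line at P: -2·(x − 0) + -2·(y − 2) = 0.
Expanding: -2*x - 2*y + 4 = 0.


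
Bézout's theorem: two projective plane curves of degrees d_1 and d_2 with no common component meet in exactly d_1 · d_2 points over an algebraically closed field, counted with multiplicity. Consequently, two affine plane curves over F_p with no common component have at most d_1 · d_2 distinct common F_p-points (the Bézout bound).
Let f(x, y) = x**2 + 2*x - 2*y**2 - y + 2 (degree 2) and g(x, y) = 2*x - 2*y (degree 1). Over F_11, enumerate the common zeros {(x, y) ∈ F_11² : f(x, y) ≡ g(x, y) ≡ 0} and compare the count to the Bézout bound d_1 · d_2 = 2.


Common zeros: {(2, 2), (10, 10)}; count = 2; Bézout bound = 2.

deg(f) = 2, deg(g) = 1, so Bézout bound = 2.
Scan x ∈ F_11. For each x, list the y ∈ F_11 with f(x, y) ≡ 0 and those with g(x, y) ≡ 0 (mod 11); the common zeros in that column are the intersection.
  x = 0: f ≡ 0 at y ∈ ∅; g ≡ 0 at y ∈ {0}; common: ∅.
  x = 1: f ≡ 0 at y ∈ ∅; g ≡ 0 at y ∈ {1}; common: ∅.
  x = 2: f ≡ 0 at y ∈ {2, 3}; g ≡ 0 at y ∈ {2}; common: {2}.
  x = 3: f ≡ 0 at y ∈ {7, 9}; g ≡ 0 at y ∈ {3}; common: ∅.
  x = 4: f ≡ 0 at y ∈ {8}; g ≡ 0 at y ∈ {4}; common: ∅.
  x = 5: f ≡ 0 at y ∈ {8}; g ≡ 0 at y ∈ {5}; common: ∅.
  x = 6: f ≡ 0 at y ∈ {7, 9}; g ≡ 0 at y ∈ {6}; common: ∅.
  x = 7: f ≡ 0 at y ∈ {2, 3}; g ≡ 0 at y ∈ {7}; common: ∅.
  x = 8: f ≡ 0 at y ∈ ∅; g ≡ 0 at y ∈ {8}; common: ∅.
  x = 9: f ≡ 0 at y ∈ ∅; g ≡ 0 at y ∈ {9}; common: ∅.
  x = 10: f ≡ 0 at y ∈ {6, 10}; g ≡ 0 at y ∈ {10}; common: {10}.
Collecting: common zeros = {(2, 2), (10, 10)}, so the count is 2.
Comparison with the Bézout bound: 2 ≤ 2 = deg(f)·deg(g), as expected for curves with no common component (the bound is attained).


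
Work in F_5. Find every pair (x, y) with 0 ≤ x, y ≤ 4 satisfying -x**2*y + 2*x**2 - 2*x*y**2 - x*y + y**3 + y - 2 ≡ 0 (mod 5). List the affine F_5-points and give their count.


Affine F_5-points: {(0, 1), (1, 0), (3, 1), (3, 4), (4, 0), (4, 4)}; count = 6.

For each of the 25 pairs (x, y) ∈ F_5², evaluate f(x, y) mod 5. Record the zeros.
  x = 0: [0↦3, 1↦0, 2↦3, 3↦3, 4↦1]  zeros at y ∈ {1}
  x = 1: [0↦0, 1↦3, 2↦3, 3↦1, 4↦3]  zeros at y ∈ {0}
  x = 2: [0↦1, 1↦3, 2↦3, 3↦2, 4↦1]  zeros at y ∈ ∅
  x = 3: [0↦1, 1↦0, 2↦3, 3↦1, 4↦0]  zeros at y ∈ {1, 4}
  x = 4: [0↦0, 1↦4, 2↦3, 3↦3, 4↦0]  zeros at y ∈ {0, 4}
Collecting zeros: affine points = {(0, 1), (1, 0), (3, 1), (3, 4), (4, 0), (4, 4)}.
Total count |C(F_5)_aff| = 6.


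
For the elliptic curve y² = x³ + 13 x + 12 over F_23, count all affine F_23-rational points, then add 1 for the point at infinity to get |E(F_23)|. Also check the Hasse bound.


Affine points = {(0, 9), (0, 14), (1, 7), (1, 16), (2, 0), (3, 3), (3, 20), (4, 6), (4, 17), (5, 8), (5, 15), (7, 3), (7, 20), (13, 3), (13, 20), (18, 11), (18, 12), (21, 1), (21, 22)}; affine count = 19; |E(F_23)| = 20.

Discriminant check: Δ ∝ 4a³ + 27b² = 4·13³ + 27·12² = 4·2197 + 27·144 ≡ 3 (mod 23). Nonzero ⇒ E is nonsingular.
For each x ∈ F_23, compute rhs = x³ + 13·x + 12 mod 23, then count y ∈ F_23 with y² ≡ rhs.
  x = 0: rhs = 12, matching y values: 9, 14 (2 points).
  x = 1: rhs = 3, matching y values: 7, 16 (2 points).
  x = 2: rhs = 0, matching y values: 0 (1 points).
  x = 3: rhs = 9, matching y values: 3, 20 (2 points).
  x = 4: rhs = 13, matching y values: 6, 17 (2 points).
  x = 5: rhs = 18, matching y values: 8, 15 (2 points).
  x = 6: rhs = 7, matching y values: none (0 points).
  x = 7: rhs = 9, matching y values: 3, 20 (2 points).
  x = 8: rhs = 7, matching y values: none (0 points).
  x = 9: rhs = 7, matching y values: none (0 points).
  x = 10: rhs = 15, matching y values: none (0 points).
  x = 11: rhs = 14, matching y values: none (0 points).
  x = 12: rhs = 10, matching y values: none (0 points).
  x = 13: rhs = 9, matching y values: 3, 20 (2 points).
  x = 14: rhs = 17, matching y values: none (0 points).
  x = 15: rhs = 17, matching y values: none (0 points).
  x = 16: rhs = 15, matching y values: none (0 points).
  x = 17: rhs = 17, matching y values: none (0 points).
  x = 18: rhs = 6, matching y values: 11, 12 (2 points).
  x = 19: rhs = 11, matching y values: none (0 points).
  x = 20: rhs = 15, matching y values: none (0 points).
  x = 21: rhs = 1, matching y values: 1, 22 (2 points).
  x = 22: rhs = 21, matching y values: none (0 points).
Total affine count: 19.
Full point count |E(F_23)| = 19 + 1 = 20.
Hasse bound: |20 − (23+1)| = |-4| = 4 ≤ 2√23 ≈ 9.5917 ✓.


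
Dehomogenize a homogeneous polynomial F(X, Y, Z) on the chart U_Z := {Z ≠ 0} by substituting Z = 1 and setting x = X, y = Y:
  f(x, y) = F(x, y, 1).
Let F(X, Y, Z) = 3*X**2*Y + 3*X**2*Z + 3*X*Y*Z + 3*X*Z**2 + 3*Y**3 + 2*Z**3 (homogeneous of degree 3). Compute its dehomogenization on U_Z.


f(x, y) = 3*x**2*y + 3*x**2 + 3*x*y + 3*x + 3*y**3 + 2

On U_Z we set Z = 1. Each monomial c·X^i·Y^j·Z^k in F becomes c·x^i·y^j·1^k = c·x^i·y^j.
Substituting Z = 1: F(X, Y, 1) = 3*x**2*y + 3*x**2 + 3*x*y + 3*x + 3*y**3 + 2.
Note: deg(f) ≤ deg(F) = 3; strict inequality happens when F is divisible by Z (lost terms).


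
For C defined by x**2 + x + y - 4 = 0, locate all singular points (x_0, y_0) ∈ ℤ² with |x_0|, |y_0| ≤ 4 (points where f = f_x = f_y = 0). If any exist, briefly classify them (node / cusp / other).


No singular points in the scanned grid; C is smooth there.

Compute partial derivatives:
  f_x = 2*x + 1.
  f_y = 1.
f_y = 1 is a nonzero constant, so f_y never vanishes: no point (x, y) can satisfy f = f_x = f_y = 0. In particular no (x, y) ∈ {−4, ..., 4}² is singular; the curve is smooth.


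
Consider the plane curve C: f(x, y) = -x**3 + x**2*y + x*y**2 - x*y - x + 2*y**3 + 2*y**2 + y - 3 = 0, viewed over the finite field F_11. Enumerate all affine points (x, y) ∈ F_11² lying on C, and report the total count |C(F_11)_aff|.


Affine F_11-points: {(1, 9), (2, 5), (3, 0), (4, 8), (5, 8), (8, 10), (10, 8)}; count = 7.

For each of the 121 pairs (x, y) ∈ F_11², evaluate f(x, y) mod 11. Record the zeros.
  x = 0: [0↦8, 1↦2, 2↦1, 3↦6, 4↦7, 5↦5, 6↦1, 7↦7, 8↦2, 9↦9, 10↦7]  zeros at y ∈ ∅
  x = 1: [0↦6, 1↦1, 2↦3, 3↦2, 4↦10, 5↦6, 6↦2, 7↦10, 8↦9, 9↦0, 10↦6]  zeros at y ∈ {9}
  x = 2: [0↦9, 1↦7, 2↦3, 3↦9, 4↦4, 5↦0, 6↦9, 7↦10, 8↦4, 9↦3, 10↦8]  zeros at y ∈ {5}
  x = 3: [0↦0, 1↦3, 2↦6, 3↦10, 4↦5, 5↦3, 6↦5, 7↦1, 8↦3, 9↦1, 10↦7]  zeros at y ∈ {0}
  x = 4: [0↦6, 1↦5, 2↦6, 3↦10, 4↦7, 5↦9, 6↦6, 7↦10, 8↦0, 9↦10, 10↦8]  zeros at y ∈ {8}
  x = 5: [0↦10, 1↦7, 2↦8, 3↦3, 4↦4, 5↦1, 6↦6, 7↦9, 8↦0, 9↦2, 10↦5]  zeros at y ∈ {8}
  x = 6: [0↦6, 1↦3, 2↦6, 3↦5, 4↦1, 5↦6, 6↦10, 7↦3, 8↦8, 9↦4, 10↦3]  zeros at y ∈ ∅
  x = 7: [0↦10, 1↦9, 2↦5, 3↦10, 4↦3, 5↦7, 6↦1, 7↦8, 8↦7, 9↦10, 10↦7]  zeros at y ∈ ∅
  x = 8: [0↦5, 1↦8, 2↦10, 3↦1, 4↦4, 5↦9, 6↦6, 7↦7, 8↦2, 9↦3, 10↦0]  zeros at y ∈ {10}
  x = 9: [0↦7, 1↦5, 2↦4, 3↦5, 4↦9, 5↦6, 6↦8, 7↦5, 8↦9, 9↦10, 10↦9]  zeros at y ∈ ∅
  x = 10: [0↦10, 1↦5, 2↦3, 3↦5, 4↦1, 5↦3, 6↦1, 7↦7, 8↦0, 9↦3, 10↦6]  zeros at y ∈ {8}
Collecting zeros: affine points = {(1, 9), (2, 5), (3, 0), (4, 8), (5, 8), (8, 10), (10, 8)}.
Total count |C(F_11)_aff| = 7.
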